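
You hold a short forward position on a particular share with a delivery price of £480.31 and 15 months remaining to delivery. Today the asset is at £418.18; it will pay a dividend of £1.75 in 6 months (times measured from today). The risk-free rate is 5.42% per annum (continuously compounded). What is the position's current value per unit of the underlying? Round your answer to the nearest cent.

PV(remaining dividends) I = 1.75·e^(−0.0542·6/12) = 1.7032
Current forward F = (S − I)·e^(rT) = (418.18 − 1.7032)·e^(0.0542·15/12) = 416.4768 × 1.070098 = 445.6710
Value (long) = (F − K)·e^(−rT) = (445.6710 − 480.31) × 0.934494 = -32.3699
Short position value = −(long value) = £32.37

£32.37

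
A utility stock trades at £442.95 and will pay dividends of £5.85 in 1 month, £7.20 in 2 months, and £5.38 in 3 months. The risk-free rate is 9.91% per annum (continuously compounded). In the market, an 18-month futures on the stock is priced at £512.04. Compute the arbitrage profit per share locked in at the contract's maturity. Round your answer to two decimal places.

PV(dividends) I = 5.85·e^(−0.0991·1/12) + 7.20·e^(−0.0991·2/12) + 5.38·e^(−0.0991·3/12) = 18.1323
Fair futures F* = (S − I)·e^(rT) = (442.95 − 18.1323)·e^0.148650 = 424.8177 × 1.160267 = 492.9020
Market £512.04 > fair 492.9020: forward overpriced → cash-and-carry (borrow at r, buy the stock and collect the dividends, short the forward).
Profit at T = |F_mkt − F*| = |512.04 − 492.9020| = £19.14 per share

£19.14 per share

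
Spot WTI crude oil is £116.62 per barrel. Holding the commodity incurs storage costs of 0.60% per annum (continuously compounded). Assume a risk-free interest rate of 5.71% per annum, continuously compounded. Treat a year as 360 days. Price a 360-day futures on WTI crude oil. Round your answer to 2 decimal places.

£124.22 per barrel

Net carry = r + u − y = 0.0571 + 0.0060 − 0.0000 = 0.0631
F = S·e^((r+u−y)T) = 116.62 · e^(0.0631 × 360/360) = 116.62 · e^0.063100
= 116.62 × 1.065133 = £124.22 per barrel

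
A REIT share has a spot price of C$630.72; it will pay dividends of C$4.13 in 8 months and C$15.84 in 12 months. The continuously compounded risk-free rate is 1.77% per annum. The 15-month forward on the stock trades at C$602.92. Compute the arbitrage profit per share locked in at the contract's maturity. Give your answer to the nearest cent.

C$21.83 per share

PV(dividends) I = 4.13·e^(−0.0177·8/12) + 15.84·e^(−0.0177·12/12) = 19.6437
Fair forward F* = (S − I)·e^(rT) = (630.72 − 19.6437)·e^0.022125 = 611.0763 × 1.022372 = 624.7473
Market C$602.92 < fair 624.7473: forward underpriced → reverse cash-and-carry (short the stock, invest proceeds at r, pay the dividends, go long the forward).
Profit at T = |F_mkt − F*| = |602.92 − 624.7473| = C$21.83 per share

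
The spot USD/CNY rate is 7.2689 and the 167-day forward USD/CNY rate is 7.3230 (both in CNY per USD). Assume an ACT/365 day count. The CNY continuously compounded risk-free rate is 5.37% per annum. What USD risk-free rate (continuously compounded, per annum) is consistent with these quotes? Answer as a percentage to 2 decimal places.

F = S·e^((r_CNY − r_USD)T) ⇒ r_USD = r_CNY − ln(F/S)/T
ln(7.3230/7.2689) = 0.007415; /(167/365) = 0.016206
r_USD = 0.0537 − 0.016206 = 0.037494
r_USD = 3.75%

3.75%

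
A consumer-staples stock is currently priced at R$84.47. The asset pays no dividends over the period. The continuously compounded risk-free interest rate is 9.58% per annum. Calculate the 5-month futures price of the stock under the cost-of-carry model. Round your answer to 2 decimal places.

F = S·e^(rT) = 84.47 · e^(0.0958 × 5/12)
= 84.47 · e^0.039917 = 84.47 × 1.040724
F = R$87.91

R$87.91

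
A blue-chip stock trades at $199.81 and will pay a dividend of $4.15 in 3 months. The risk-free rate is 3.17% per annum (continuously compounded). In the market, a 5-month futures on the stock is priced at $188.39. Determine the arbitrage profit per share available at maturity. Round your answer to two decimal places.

$9.90 per share

PV(dividends) I = 4.15·e^(−0.0317·3/12) = 4.1172
Fair futures F* = (S − I)·e^(rT) = (199.81 − 4.1172)·e^0.013208 = 195.6928 × 1.013296 = 198.2947
Market $188.39 < fair 198.2947: forward underpriced → reverse cash-and-carry (short the stock, invest proceeds at r, pay the dividends, go long the forward).
Profit at T = |F_mkt − F*| = |188.39 − 198.2947| = $9.90 per share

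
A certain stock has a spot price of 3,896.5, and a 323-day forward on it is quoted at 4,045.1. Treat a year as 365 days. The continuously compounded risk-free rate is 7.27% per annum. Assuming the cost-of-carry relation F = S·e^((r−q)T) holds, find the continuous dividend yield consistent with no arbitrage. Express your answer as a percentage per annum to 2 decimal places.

From F = S·e^((r−q)T): (r − q) = ln(F/S)/T
ln(4045.1/3896.5) = ln(1.038137) = 0.037428
(r − q) = 0.037428 / (323/365) = 0.042295
q = r − ln(F/S)/T = 0.0727 − 0.042295 = 0.030405
q = 3.04%

3.04%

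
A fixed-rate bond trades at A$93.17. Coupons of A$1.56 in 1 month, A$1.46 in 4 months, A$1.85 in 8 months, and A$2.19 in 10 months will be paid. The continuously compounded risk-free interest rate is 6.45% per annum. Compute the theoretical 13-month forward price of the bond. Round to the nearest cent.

A$92.59

PV(coupons) I = 1.56·e^(−0.0645·1/12) + 1.46·e^(−0.0645·4/12) + 1.85·e^(−0.0645·8/12) + 2.19·e^(−0.0645·10/12)
I = 1.5516 + 1.4289 + 1.7721 + 2.0754 = 6.8280
F = (S − I)·e^(rT) = (93.17 − 6.8280) · e^(0.0645·13/12)
= 86.3420 · e^0.069875 = 86.3420 × 1.072374 = A$92.59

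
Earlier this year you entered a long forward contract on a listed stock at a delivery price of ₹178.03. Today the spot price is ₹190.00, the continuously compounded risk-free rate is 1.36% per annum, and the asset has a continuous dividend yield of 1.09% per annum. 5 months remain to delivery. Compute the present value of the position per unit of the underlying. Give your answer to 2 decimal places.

Current fair forward for the remaining 5 months: F = S·e^((r − q)·T), (r − q) = 0.0136 − 0.0109 = 0.0027
F = 190.00 · e^(0.0027 × 5/12) = 190.00 × 1.001126 = 190.2139
Value of long forward = (F − K)·e^(−rT) = (190.2139 − 178.03) · e^(−0.0136·5/12)
= 12.1839 × 0.994349 = 12.12

₹12.12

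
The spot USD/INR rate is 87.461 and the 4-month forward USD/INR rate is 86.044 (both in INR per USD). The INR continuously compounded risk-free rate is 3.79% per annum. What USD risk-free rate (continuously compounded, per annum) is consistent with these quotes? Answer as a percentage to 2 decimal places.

F = S·e^((r_INR − r_USD)T) ⇒ r_USD = r_INR − ln(F/S)/T
ln(86.044/87.461) = -0.016334; /(4/12) = -0.049002
r_USD = 0.0379 + 0.049002 = 0.086902
r_USD = 8.69%

8.69%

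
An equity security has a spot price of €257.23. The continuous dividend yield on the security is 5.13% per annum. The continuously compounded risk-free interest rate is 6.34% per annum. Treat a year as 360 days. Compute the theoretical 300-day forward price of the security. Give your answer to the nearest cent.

F = S·e^((r − q)T) = 257.23 · e^((0.0634 − 0.0513) × 300/360)
= 257.23 · e^0.010083 = 257.23 × 1.010134
F = €259.84

€259.84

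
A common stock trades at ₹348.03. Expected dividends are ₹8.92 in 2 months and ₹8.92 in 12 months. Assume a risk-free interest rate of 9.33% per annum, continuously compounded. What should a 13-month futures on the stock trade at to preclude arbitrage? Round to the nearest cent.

PV(dividends) I = 8.92·e^(−0.0933·2/12) + 8.92·e^(−0.0933·12/12)
I = 8.7824 + 8.1254 = 16.9078
F = (S − I)·e^(rT) = (348.03 − 16.9078) · e^(0.0933·13/12)
= 331.1222 · e^0.101075 = 331.1222 × 1.106360 = ₹366.34

₹366.34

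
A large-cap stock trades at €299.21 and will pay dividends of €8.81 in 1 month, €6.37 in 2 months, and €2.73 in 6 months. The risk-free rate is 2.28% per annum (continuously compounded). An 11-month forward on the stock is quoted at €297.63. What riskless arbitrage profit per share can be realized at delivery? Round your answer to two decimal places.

PV(dividends) I = 8.81·e^(−0.0228·1/12) + 6.37·e^(−0.0228·2/12) + 2.73·e^(−0.0228·6/12) = 17.8382
Fair forward F* = (S − I)·e^(rT) = (299.21 − 17.8382)·e^0.020900 = 281.3718 × 1.021120 = 287.3144
Market €297.63 > fair 287.3144: forward overpriced → cash-and-carry (borrow at r, buy the stock and collect the dividends, short the forward).
Profit at T = |F_mkt − F*| = |297.63 − 287.3144| = €10.32 per share

€10.32 per share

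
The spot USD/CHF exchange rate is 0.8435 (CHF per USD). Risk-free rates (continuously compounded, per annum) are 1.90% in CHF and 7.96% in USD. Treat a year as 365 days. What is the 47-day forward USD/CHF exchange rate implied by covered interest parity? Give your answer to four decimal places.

0.8369

F = S·e^((r_CHF − r_USD)T) = 0.8435 · e^((0.0190 − 0.0796) × 47/365)
= 0.8435 · e^-0.007803 = 0.8435 × 0.992227
F = 0.8369 CHF per USD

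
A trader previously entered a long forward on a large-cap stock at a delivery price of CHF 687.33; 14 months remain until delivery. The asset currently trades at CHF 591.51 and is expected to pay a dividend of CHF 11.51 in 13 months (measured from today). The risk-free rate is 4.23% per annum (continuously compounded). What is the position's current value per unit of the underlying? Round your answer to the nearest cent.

-CHF 73.72

PV(remaining dividends) I = 11.51·e^(−0.0423·13/12) = 10.9945
Current forward F = (S − I)·e^(rT) = (591.51 − 10.9945)·e^(0.0423·14/12) = 580.5155 × 1.050588 = 609.8826
Value (long) = (F − K)·e^(−rT) = (609.8826 − 687.33) × 0.951848 = -73.7182
Value = -CHF 73.72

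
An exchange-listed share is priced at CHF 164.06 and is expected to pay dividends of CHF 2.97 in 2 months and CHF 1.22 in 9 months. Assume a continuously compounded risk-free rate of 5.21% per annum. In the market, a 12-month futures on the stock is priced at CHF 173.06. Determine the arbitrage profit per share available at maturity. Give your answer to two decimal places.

CHF 4.56 per share

PV(dividends) I = 2.97·e^(−0.0521·2/12) + 1.22·e^(−0.0521·9/12) = 4.1176
Fair futures F* = (S − I)·e^(rT) = (164.06 − 4.1176)·e^0.052100 = 159.9424 × 1.053481 = 168.4963
Market CHF 173.06 > fair 168.4963: forward overpriced → cash-and-carry (borrow at r, buy the stock and collect the dividends, short the forward).
Profit at T = |F_mkt − F*| = |173.06 − 168.4963| = CHF 4.56 per share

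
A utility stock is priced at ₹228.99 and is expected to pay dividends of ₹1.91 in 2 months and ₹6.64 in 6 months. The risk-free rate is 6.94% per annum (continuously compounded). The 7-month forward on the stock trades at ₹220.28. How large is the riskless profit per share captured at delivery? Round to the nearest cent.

₹9.53 per share

PV(dividends) I = 1.91·e^(−0.0694·2/12) + 6.64·e^(−0.0694·6/12) = 8.3016
Fair forward F* = (S − I)·e^(rT) = (228.99 − 8.3016)·e^0.040483 = 220.6884 × 1.041314 = 229.8059
Market ₹220.28 < fair 229.8059: forward underpriced → reverse cash-and-carry (short the stock, invest proceeds at r, pay the dividends, go long the forward).
Profit at T = |F_mkt − F*| = |220.28 − 229.8059| = ₹9.53 per share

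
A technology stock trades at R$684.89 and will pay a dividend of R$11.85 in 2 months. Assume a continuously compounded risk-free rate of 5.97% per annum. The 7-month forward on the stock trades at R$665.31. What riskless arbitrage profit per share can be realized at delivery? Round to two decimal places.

R$31.70 per share

PV(dividends) I = 11.85·e^(−0.0597·2/12) = 11.7327
Fair forward F* = (S − I)·e^(rT) = (684.89 − 11.7327)·e^0.034825 = 673.1573 × 1.035438 = 697.0126
Market R$665.31 < fair 697.0126: forward underpriced → reverse cash-and-carry (short the stock, invest proceeds at r, pay the dividends, go long the forward).
Profit at T = |F_mkt − F*| = |665.31 − 697.0126| = R$31.70 per share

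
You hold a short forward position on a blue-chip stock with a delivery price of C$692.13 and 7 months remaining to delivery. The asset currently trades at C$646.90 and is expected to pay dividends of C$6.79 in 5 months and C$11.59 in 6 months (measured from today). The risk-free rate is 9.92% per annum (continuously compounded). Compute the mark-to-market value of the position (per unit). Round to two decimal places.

PV(remaining dividends) I = 6.79·e^(−0.0992·5/12) + 11.59·e^(−0.0992·6/12) = 17.5442
Current forward F = (S − I)·e^(rT) = (646.90 − 17.5442)·e^(0.0992·7/12) = 629.3558 × 1.059574 = 666.8490
Value (long) = (F − K)·e^(−rT) = (666.8490 − 692.13) × 0.943776 = -23.8596
Short position value = −(long value) = C$23.86

C$23.86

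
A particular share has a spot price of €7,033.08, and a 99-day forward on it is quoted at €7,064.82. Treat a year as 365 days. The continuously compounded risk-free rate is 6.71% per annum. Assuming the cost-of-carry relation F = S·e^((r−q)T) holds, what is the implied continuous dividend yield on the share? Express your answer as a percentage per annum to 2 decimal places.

5.05%

From F = S·e^((r−q)T): (r − q) = ln(F/S)/T
ln(7064.82/7033.08) = ln(1.004513) = 0.004503
(r − q) = 0.004503 / (99/365) = 0.016602
q = r − ln(F/S)/T = 0.0671 − 0.016602 = 0.050498
q = 5.05%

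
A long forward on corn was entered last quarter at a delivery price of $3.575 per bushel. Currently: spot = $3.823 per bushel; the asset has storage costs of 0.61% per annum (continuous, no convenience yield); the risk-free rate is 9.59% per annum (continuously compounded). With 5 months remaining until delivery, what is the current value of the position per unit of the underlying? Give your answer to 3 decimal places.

$0.398 per bushel

Current fair forward for the remaining 5 months: F = S·e^((r + u)·T), (r + u) = 0.0959 + 0.0061 = 0.1020
F = 3.823 · e^(0.1020 × 5/12) = 3.823 × 1.043416 = 3.9890
Value of long forward = (F − K)·e^(−rT) = (3.9890 − 3.575) · e^(−0.0959·5/12)
= 0.4140 × 0.960829 = 0.398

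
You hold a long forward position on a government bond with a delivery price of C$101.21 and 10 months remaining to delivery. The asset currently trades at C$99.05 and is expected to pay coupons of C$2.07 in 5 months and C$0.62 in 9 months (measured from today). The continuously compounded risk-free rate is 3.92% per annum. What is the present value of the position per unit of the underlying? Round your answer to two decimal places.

PV(remaining coupons) I = 2.07·e^(−0.0392·5/12) + 0.62·e^(−0.0392·9/12) = 2.6385
Current forward F = (S − I)·e^(rT) = (99.05 − 2.6385)·e^(0.0392·10/12) = 96.4115 × 1.033206 = 99.6129
Value (long) = (F − K)·e^(−rT) = (99.6129 − 101.21) × 0.967861 = -1.5458
Value = -C$1.55

-C$1.55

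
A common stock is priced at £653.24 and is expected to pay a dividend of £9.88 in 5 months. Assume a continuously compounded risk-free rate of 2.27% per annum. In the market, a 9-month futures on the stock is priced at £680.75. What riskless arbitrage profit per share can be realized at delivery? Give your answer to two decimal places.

PV(dividends) I = 9.88·e^(−0.0227·5/12) = 9.7870
Fair futures F* = (S − I)·e^(rT) = (653.24 − 9.7870)·e^0.017025 = 643.4530 × 1.017171 = 654.5017
Market £680.75 > fair 654.5017: forward overpriced → cash-and-carry (borrow at r, buy the stock and collect the dividends, short the forward).
Profit at T = |F_mkt − F*| = |680.75 − 654.5017| = £26.25 per share

£26.25 per share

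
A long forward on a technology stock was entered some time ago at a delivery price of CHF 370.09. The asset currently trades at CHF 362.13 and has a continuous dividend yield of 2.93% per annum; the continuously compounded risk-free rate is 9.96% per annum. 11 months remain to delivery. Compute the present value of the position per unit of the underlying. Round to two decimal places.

CHF 14.74

Current fair forward for the remaining 11 months: F = S·e^((r − q)·T), (r − q) = 0.0996 − 0.0293 = 0.0703
F = 362.13 · e^(0.0703 × 11/12) = 362.13 × 1.066563 = 386.2345
Value of long forward = (F − K)·e^(−rT) = (386.2345 − 370.09) · e^(−0.0996·11/12)
= 16.1445 × 0.912744 = 14.74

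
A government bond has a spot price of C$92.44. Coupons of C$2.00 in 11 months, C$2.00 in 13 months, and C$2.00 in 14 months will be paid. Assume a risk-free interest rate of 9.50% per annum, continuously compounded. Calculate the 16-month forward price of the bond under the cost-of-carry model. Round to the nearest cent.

C$98.76

PV(coupons) I = 2.00·e^(−0.0950·11/12) + 2.00·e^(−0.0950·13/12) + 2.00·e^(−0.0950·14/12)
I = 1.8332 + 1.8044 + 1.7902 = 5.4278
F = (S − I)·e^(rT) = (92.44 − 5.4278) · e^(0.0950·16/12)
= 87.0122 · e^0.126667 = 87.0122 × 1.135039 = C$98.76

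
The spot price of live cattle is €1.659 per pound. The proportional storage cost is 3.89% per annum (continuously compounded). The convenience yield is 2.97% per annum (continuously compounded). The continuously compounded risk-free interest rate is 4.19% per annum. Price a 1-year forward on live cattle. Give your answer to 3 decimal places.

€1.746 per pound

Net carry = r + u − y = 0.0419 + 0.0389 − 0.0297 = 0.0511
F = S·e^((r+u−y)T) = 1.659 · e^(0.0511 × 1) = 1.659 · e^0.051100
= 1.659 × 1.052428 = €1.746 per pound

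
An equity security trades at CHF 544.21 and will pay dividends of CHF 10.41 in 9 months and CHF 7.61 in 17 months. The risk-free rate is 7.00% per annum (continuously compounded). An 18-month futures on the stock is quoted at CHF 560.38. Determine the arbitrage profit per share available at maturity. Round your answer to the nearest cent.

CHF 25.45 per share

PV(dividends) I = 10.41·e^(−0.0700·9/12) + 7.61·e^(−0.0700·17/12) = 16.7691
Fair futures F* = (S − I)·e^(rT) = (544.21 − 16.7691)·e^0.105000 = 527.4409 × 1.110711 = 585.8344
Market CHF 560.38 < fair 585.8344: forward underpriced → reverse cash-and-carry (short the stock, invest proceeds at r, pay the dividends, go long the forward).
Profit at T = |F_mkt − F*| = |560.38 − 585.8344| = CHF 25.45 per share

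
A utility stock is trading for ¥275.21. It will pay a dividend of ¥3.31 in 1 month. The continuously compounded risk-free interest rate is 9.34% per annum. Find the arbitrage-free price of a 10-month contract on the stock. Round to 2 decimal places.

PV(dividends) I = 3.31·e^(−0.0934·1/12)
I = 3.2843
F = (S − I)·e^(rT) = (275.21 − 3.2843) · e^(0.0934·10/12)
= 271.9257 · e^0.077833 = 271.9257 × 1.080942 = ¥293.94

¥293.94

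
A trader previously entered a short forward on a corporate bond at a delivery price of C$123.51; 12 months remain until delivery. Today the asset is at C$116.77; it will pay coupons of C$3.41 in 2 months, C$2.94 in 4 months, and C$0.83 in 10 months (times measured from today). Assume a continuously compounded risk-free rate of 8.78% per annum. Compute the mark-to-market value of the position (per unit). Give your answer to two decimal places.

C$3.35

PV(remaining coupons) I = 3.41·e^(−0.0878·2/12) + 2.94·e^(−0.0878·4/12) + 0.83·e^(−0.0878·10/12) = 6.9871
Current forward F = (S − I)·e^(rT) = (116.77 − 6.9871)·e^(0.0878·12/12) = 109.7829 × 1.091770 = 119.8577
Value (long) = (F − K)·e^(−rT) = (119.8577 − 123.51) × 0.915944 = -3.3453
Short position value = −(long value) = C$3.35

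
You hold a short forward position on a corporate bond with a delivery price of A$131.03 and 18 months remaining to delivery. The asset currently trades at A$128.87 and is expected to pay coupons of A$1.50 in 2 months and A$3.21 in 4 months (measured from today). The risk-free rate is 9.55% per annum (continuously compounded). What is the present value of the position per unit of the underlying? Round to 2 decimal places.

PV(remaining coupons) I = 1.50·e^(−0.0955·2/12) + 3.21·e^(−0.0955·4/12) = 4.5857
Current forward F = (S − I)·e^(rT) = (128.87 − 4.5857)·e^(0.0955·18/12) = 124.2843 × 1.154018 = 143.4263
Value (long) = (F − K)·e^(−rT) = (143.4263 − 131.03) × 0.866537 = 10.7419
Short position value = −(long value) = -A$10.74

-A$10.74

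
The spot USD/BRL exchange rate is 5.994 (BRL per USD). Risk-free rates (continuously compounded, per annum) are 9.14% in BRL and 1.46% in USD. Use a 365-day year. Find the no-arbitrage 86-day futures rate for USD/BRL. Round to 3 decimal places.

F = S·e^((r_BRL − r_USD)T) = 5.994 · e^((0.0914 − 0.0146) × 86/365)
= 5.994 · e^0.018095 = 5.994 × 1.018260
F = 6.103 BRL per USD

6.103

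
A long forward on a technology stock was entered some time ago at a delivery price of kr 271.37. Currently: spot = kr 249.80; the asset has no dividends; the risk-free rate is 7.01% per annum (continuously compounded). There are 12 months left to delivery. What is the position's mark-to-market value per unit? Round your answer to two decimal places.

-kr 3.20

Current fair forward for the remaining 12 months: F = S·e^(r·T), r = 0.0701
F = 249.80 · e^(0.0701 × 12/12) = 249.80 × 1.072615 = 267.9392
Value of long forward = (F − K)·e^(−rT) = (267.9392 − 271.37) · e^(−0.0701·12/12)
= -3.4308 × 0.932301 = -3.20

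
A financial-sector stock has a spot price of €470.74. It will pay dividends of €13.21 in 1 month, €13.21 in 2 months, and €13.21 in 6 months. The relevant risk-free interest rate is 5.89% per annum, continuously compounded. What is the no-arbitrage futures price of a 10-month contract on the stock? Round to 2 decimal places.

€453.40

PV(dividends) I = 13.21·e^(−0.0589·1/12) + 13.21·e^(−0.0589·2/12) + 13.21·e^(−0.0589·6/12)
I = 13.1453 + 13.0810 + 12.8266 = 39.0529
F = (S − I)·e^(rT) = (470.74 − 39.0529) · e^(0.0589·10/12)
= 431.6871 · e^0.049083 = 431.6871 × 1.050308 = €453.40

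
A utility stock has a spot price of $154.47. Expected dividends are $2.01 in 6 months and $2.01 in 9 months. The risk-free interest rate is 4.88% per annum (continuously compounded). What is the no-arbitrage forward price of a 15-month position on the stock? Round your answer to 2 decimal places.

$160.04

PV(dividends) I = 2.01·e^(−0.0488·6/12) + 2.01·e^(−0.0488·9/12)
I = 1.9615 + 1.9378 = 3.8993
F = (S − I)·e^(rT) = (154.47 − 3.8993) · e^(0.0488·15/12)
= 150.5707 · e^0.061000 = 150.5707 × 1.062899 = $160.04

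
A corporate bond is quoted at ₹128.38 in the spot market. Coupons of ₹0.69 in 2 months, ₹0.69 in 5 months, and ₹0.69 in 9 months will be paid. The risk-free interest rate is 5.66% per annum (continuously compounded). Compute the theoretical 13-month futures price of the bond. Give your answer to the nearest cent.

PV(coupons) I = 0.69·e^(−0.0566·2/12) + 0.69·e^(−0.0566·5/12) + 0.69·e^(−0.0566·9/12)
I = 0.6835 + 0.6739 + 0.6613 = 2.0187
F = (S − I)·e^(rT) = (128.38 − 2.0187) · e^(0.0566·13/12)
= 126.3613 · e^0.061317 = 126.3613 × 1.063236 = ₹134.35

₹134.35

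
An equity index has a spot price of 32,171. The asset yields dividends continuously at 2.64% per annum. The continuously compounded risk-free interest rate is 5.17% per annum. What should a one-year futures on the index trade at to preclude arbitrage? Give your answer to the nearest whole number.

32,995

F = S·e^((r − q)T) = 32171 · e^((0.0517 − 0.0264) × 12/12)
= 32171 · e^0.025300 = 32171 × 1.025623
F = 32,995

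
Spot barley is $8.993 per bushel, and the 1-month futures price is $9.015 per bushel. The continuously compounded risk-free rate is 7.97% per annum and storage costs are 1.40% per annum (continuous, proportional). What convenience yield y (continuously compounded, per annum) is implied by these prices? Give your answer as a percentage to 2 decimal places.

6.44%

F = S·e^((r+u−y)T) ⇒ (r+u−y) = ln(F/S)/T
ln(9.015/8.993) = 0.002443; /T ⇒ 0.029316
y = r + u − ln(F/S)/T = 0.0797 + 0.0140 − 0.029316 = 0.064384
y = 6.44%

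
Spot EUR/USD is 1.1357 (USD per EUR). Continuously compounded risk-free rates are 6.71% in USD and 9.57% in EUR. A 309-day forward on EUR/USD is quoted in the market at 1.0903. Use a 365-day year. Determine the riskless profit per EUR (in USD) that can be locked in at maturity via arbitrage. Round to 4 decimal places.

Fair forward: F* = S·e^(carry·T), with carry = (r_USD − r_EUR) = 0.0671 − 0.0957 = -0.0286
F* = 1.1357 · e^(-0.0286 × 309/365) = 1.1357 · e^-0.024212 = 1.1357 × 0.976079 = 1.1085
Market 1.0903 < fair 1.1085: forward underpriced → reverse cash-and-carry (short spot, go long the forward).
At maturity, profit = |F_mkt − F*| = |1.0903 − 1.1085| = 0.0182 per EUR (in USD)

0.0182 per EUR (in USD)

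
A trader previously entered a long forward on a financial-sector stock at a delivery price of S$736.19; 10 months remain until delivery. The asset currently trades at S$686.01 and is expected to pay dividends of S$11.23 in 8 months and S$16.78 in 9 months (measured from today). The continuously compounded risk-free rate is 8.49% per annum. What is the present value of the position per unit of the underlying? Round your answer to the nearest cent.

-S$26.25

PV(remaining dividends) I = 11.23·e^(−0.0849·8/12) + 16.78·e^(−0.0849·9/12) = 26.3569
Current forward F = (S − I)·e^(rT) = (686.01 − 26.3569)·e^(0.0849·10/12) = 659.6531 × 1.073313 = 708.0142
Value (long) = (F − K)·e^(−rT) = (708.0142 − 736.19) × 0.931695 = -26.2513
Value = -S$26.25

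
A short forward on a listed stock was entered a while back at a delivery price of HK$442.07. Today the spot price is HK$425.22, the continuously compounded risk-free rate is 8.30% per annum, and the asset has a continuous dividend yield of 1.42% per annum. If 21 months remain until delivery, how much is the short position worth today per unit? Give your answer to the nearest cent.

Current fair forward for the remaining 21 months: F = S·e^((r − q)·T), (r − q) = 0.0830 − 0.0142 = 0.0688
F = 425.22 · e^(0.0688 × 21/12) = 425.22 × 1.127948 = 479.6260
Value of long forward = (F − K)·e^(−rT) = (479.6260 − 442.07) · e^(−0.0830·21/12)
= 37.5560 × 0.864806 = 32.48
Short position value = −(long value) = -HK$32.48

-HK$32.48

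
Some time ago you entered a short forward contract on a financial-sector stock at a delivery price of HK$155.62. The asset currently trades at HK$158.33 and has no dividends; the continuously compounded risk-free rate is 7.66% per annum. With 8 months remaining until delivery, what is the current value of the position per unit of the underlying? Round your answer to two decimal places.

-HK$10.46

Current fair forward for the remaining 8 months: F = S·e^(r·T), r = 0.0766
F = 158.33 · e^(0.0766 × 8/12) = 158.33 × 1.052393 = 166.6254
Value of long forward = (F − K)·e^(−rT) = (166.6254 − 155.62) · e^(−0.0766·8/12)
= 11.0054 × 0.950215 = 10.46
Short position value = −(long value) = -HK$10.46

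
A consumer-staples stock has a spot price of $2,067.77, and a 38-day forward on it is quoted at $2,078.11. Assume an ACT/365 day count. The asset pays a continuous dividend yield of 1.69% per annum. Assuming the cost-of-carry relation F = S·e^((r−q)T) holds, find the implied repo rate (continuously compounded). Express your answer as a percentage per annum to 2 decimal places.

From F = S·e^((r−q)T): (r − q) = ln(F/S)/T
ln(2078.11/2067.77) = ln(1.005001) = 0.004989
(r − q) = 0.004989 / (38/365) = 0.047921
r = ln(F/S)/T + q = 0.047921 + 0.0169 = 0.064821
r = 6.48%

6.48%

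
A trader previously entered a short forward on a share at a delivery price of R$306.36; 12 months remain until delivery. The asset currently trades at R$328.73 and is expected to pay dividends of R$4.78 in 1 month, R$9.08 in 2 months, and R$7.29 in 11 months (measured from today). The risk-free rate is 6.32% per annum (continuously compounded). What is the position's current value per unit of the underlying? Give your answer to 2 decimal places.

-R$20.51

PV(remaining dividends) I = 4.78·e^(−0.0632·1/12) + 9.08·e^(−0.0632·2/12) + 7.29·e^(−0.0632·11/12) = 20.6194
Current forward F = (S − I)·e^(rT) = (328.73 − 20.6194)·e^(0.0632·12/12) = 308.1106 × 1.065240 = 328.2117
Value (long) = (F − K)·e^(−rT) = (328.2117 − 306.36) × 0.938756 = 20.5134
Short position value = −(long value) = -R$20.51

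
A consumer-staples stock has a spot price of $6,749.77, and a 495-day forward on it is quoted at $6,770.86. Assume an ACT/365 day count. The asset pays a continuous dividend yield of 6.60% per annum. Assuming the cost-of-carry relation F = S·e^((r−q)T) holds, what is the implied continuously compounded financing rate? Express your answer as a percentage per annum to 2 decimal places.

From F = S·e^((r−q)T): (r − q) = ln(F/S)/T
ln(6770.86/6749.77) = ln(1.003125) = 0.003120
(r − q) = 0.003120 / (495/365) = 0.002301
r = ln(F/S)/T + q = 0.002301 + 0.0660 = 0.068301
r = 6.83%

6.83%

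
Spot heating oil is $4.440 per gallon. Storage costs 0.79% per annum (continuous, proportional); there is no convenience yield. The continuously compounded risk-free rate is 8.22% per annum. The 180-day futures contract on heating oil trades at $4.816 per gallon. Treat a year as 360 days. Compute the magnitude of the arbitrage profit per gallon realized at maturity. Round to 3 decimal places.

Fair futures: F* = S·e^(carry·T), with carry = (r + u) = 0.0822 + 0.0079 = 0.0901
F* = 4.440 · e^(0.0901 × 180/360) = 4.440 · e^0.045050 = 4.440 × 1.046080 = $4.6446
Market $4.816 > fair $4.6446: forward overpriced → cash-and-carry (buy spot, short the forward).
At maturity, profit = |F_mkt − F*| = |4.816 − 4.6446| = $0.171 per gallon

$0.171 per gallon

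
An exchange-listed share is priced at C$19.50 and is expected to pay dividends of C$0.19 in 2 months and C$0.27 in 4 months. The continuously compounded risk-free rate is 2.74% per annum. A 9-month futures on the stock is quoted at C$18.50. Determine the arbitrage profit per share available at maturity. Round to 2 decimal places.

PV(dividends) I = 0.19·e^(−0.0274·2/12) + 0.27·e^(−0.0274·4/12) = 0.4567
Fair futures F* = (S − I)·e^(rT) = (19.50 − 0.4567)·e^0.020550 = 19.0433 × 1.020763 = 19.4387
Market C$18.50 < fair 19.4387: forward underpriced → reverse cash-and-carry (short the stock, invest proceeds at r, pay the dividends, go long the forward).
Profit at T = |F_mkt − F*| = |18.50 − 19.4387| = C$0.94 per share

C$0.94 per share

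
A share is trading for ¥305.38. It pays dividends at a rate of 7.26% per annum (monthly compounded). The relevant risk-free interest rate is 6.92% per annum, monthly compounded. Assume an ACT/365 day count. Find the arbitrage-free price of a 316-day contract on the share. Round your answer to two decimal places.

F = S · (1+r/12)^(12T) / (1+q/12)^(12T)
= 305.38 × 1.061558 / 1.064669 = 305.38 × 0.997078
F = ¥304.49

¥304.49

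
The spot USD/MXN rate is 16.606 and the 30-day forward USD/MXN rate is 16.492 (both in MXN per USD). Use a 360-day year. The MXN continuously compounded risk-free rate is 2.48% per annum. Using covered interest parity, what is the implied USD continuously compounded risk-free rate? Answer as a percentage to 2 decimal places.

10.75%

F = S·e^((r_MXN − r_USD)T) ⇒ r_USD = r_MXN − ln(F/S)/T
ln(16.492/16.606) = -0.006889; /(30/360) = -0.082668
r_USD = 0.0248 + 0.082668 = 0.107468
r_USD = 10.75%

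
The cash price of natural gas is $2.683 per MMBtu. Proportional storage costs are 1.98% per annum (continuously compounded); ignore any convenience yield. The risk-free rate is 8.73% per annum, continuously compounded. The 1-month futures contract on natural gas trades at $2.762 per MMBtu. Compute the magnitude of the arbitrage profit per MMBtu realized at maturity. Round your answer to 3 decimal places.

$0.055 per MMBtu

Fair futures: F* = S·e^(carry·T), with carry = (r + u) = 0.0873 + 0.0198 = 0.1071
F* = 2.683 · e^(0.1071 × 1/12) = 2.683 · e^0.008925 = 2.683 × 1.008965 = $2.7071
Market $2.762 > fair $2.7071: forward overpriced → cash-and-carry (buy spot, short the forward).
At maturity, profit = |F_mkt − F*| = |2.762 − 2.7071| = $0.055 per MMBtu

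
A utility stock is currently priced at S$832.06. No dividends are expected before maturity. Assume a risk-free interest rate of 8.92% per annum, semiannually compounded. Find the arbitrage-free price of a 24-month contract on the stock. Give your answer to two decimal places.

F = S · (1+r/2)^(2T)
= 832.06 × 1.190694
F = S$990.73

S$990.73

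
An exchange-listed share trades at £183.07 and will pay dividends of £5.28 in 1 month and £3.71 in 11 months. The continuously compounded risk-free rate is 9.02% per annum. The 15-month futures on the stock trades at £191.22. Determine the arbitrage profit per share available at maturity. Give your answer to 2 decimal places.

PV(dividends) I = 5.28·e^(−0.0902·1/12) + 3.71·e^(−0.0902·11/12) = 8.6560
Fair futures F* = (S − I)·e^(rT) = (183.07 − 8.6560)·e^0.112750 = 174.4140 × 1.119352 = 195.2307
Market £191.22 < fair 195.2307: forward underpriced → reverse cash-and-carry (short the stock, invest proceeds at r, pay the dividends, go long the forward).
Profit at T = |F_mkt − F*| = |191.22 − 195.2307| = £4.01 per share

£4.01 per share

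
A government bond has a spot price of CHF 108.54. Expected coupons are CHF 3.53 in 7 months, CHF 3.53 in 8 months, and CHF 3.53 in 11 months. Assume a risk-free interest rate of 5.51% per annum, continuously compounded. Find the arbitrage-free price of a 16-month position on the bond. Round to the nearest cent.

CHF 105.86

PV(coupons) I = 3.53·e^(−0.0551·7/12) + 3.53·e^(−0.0551·8/12) + 3.53·e^(−0.0551·11/12)
I = 3.4183 + 3.4027 + 3.3561 = 10.1771
F = (S − I)·e^(rT) = (108.54 − 10.1771) · e^(0.0551·16/12)
= 98.3629 · e^0.073467 = 98.3629 × 1.076233 = CHF 105.86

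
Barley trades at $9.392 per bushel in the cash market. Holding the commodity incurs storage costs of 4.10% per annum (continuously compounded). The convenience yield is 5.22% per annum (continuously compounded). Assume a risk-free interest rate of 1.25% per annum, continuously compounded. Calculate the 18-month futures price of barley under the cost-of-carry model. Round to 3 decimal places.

Net carry = r + u − y = 0.0125 + 0.0410 − 0.0522 = 0.0013
F = S·e^((r+u−y)T) = 9.392 · e^(0.0013 × 18/12) = 9.392 · e^0.001950
= 9.392 × 1.001952 = $9.410 per bushel

$9.410 per bushel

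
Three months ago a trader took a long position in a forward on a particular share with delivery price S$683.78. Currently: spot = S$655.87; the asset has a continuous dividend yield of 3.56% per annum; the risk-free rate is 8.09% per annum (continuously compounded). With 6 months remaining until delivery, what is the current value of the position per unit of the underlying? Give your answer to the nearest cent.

Current fair forward for the remaining 6 months: F = S·e^((r − q)·T), (r − q) = 0.0809 − 0.0356 = 0.0453
F = 655.87 · e^(0.0453 × 6/12) = 655.87 × 1.022908 = 670.8947
Value of long forward = (F − K)·e^(−rT) = (670.8947 − 683.78) · e^(−0.0809·6/12)
= -12.8853 × 0.960357 = -12.37

-S$12.37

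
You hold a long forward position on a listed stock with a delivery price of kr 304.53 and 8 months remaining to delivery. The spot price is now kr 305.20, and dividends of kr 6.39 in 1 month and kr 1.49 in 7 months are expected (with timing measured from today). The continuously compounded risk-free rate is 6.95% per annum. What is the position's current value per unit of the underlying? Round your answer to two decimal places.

kr 6.67

PV(remaining dividends) I = 6.39·e^(−0.0695·1/12) + 1.49·e^(−0.0695·7/12) = 7.7839
Current forward F = (S − I)·e^(rT) = (305.20 − 7.7839)·e^(0.0695·8/12) = 297.4161 × 1.047423 = 311.5205
Value (long) = (F − K)·e^(−rT) = (311.5205 − 304.53) × 0.954724 = 6.6740
Value = kr 6.67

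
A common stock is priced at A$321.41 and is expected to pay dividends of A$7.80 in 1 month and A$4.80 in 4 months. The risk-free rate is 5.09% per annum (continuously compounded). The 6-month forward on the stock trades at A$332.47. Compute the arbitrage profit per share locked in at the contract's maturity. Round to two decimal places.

PV(dividends) I = 7.80·e^(−0.0509·1/12) + 4.80·e^(−0.0509·4/12) = 12.4862
Fair forward F* = (S − I)·e^(rT) = (321.41 − 12.4862)·e^0.025450 = 308.9238 × 1.025777 = 316.8869
Market A$332.47 > fair 316.8869: forward overpriced → cash-and-carry (borrow at r, buy the stock and collect the dividends, short the forward).
Profit at T = |F_mkt − F*| = |332.47 − 316.8869| = A$15.58 per share

A$15.58 per share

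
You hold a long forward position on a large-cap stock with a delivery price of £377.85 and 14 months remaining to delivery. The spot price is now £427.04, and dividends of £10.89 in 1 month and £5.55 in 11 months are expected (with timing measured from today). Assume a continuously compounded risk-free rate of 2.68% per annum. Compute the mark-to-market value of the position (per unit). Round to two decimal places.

PV(remaining dividends) I = 10.89·e^(−0.0268·1/12) + 5.55·e^(−0.0268·11/12) = 16.2810
Current forward F = (S − I)·e^(rT) = (427.04 − 16.2810)·e^(0.0268·14/12) = 410.7590 × 1.031761 = 423.8051
Value (long) = (F − K)·e^(−rT) = (423.8051 − 377.85) × 0.969217 = 44.5405
Value = £44.54

£44.54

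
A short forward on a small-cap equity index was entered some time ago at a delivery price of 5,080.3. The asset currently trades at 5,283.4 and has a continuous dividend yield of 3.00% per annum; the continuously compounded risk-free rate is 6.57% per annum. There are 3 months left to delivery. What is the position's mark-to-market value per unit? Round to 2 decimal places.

Current fair forward for the remaining 3 months: F = S·e^((r − q)·T), (r − q) = 0.0657 − 0.0300 = 0.0357
F = 5283.4 · e^(0.0357 × 3/12) = 5283.4 × 1.00896495 = 5330.7654
Value of long forward = (F − K)·e^(−rT) = (5330.7654 − 5080.3) · e^(−0.0657·3/12)
= 250.4654 × 0.98370915 = 246.39
Short position value = −(long value) = -246.39

-246.39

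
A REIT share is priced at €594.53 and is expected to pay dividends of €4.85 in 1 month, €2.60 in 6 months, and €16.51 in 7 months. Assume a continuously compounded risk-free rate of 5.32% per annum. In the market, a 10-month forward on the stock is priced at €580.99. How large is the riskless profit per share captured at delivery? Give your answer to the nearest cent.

PV(dividends) I = 4.85·e^(−0.0532·1/12) + 2.60·e^(−0.0532·6/12) + 16.51·e^(−0.0532·7/12) = 23.3658
Fair forward F* = (S − I)·e^(rT) = (594.53 − 23.3658)·e^0.044333 = 571.1642 × 1.045330 = 597.0551
Market €580.99 < fair 597.0551: forward underpriced → reverse cash-and-carry (short the stock, invest proceeds at r, pay the dividends, go long the forward).
Profit at T = |F_mkt − F*| = |580.99 − 597.0551| = €16.07 per share

€16.07 per share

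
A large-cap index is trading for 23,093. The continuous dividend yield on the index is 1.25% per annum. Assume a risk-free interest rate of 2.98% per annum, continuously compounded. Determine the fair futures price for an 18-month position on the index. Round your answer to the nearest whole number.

23,700

F = S·e^((r − q)T) = 23093 · e^((0.0298 − 0.0125) × 18/12)
= 23093 · e^0.025950 = 23093 × 1.026290
F = 23,700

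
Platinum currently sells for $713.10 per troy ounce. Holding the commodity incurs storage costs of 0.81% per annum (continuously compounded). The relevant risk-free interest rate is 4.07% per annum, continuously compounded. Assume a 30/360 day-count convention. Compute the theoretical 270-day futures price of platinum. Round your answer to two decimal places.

Net carry = r + u − y = 0.0407 + 0.0081 − 0.0000 = 0.0488
F = S·e^((r+u−y)T) = 713.10 · e^(0.0488 × 270/360) = 713.10 · e^0.036600
= 713.10 × 1.037278 = $739.68 per troy ounce

$739.68 per troy ounce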